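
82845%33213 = 16419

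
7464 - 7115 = 349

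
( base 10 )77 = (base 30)2H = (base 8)115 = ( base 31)2f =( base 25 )32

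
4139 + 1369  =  5508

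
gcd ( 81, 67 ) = 1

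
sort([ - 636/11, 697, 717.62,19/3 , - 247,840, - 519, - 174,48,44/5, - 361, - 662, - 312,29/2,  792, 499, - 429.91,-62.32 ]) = [  -  662,  -  519, - 429.91,-361, - 312, - 247, -174,-62.32 ,  -  636/11,19/3,44/5, 29/2,48,499,697,717.62,792,840]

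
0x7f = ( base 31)43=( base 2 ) 1111111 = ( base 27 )4j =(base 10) 127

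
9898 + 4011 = 13909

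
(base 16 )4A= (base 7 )134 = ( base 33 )28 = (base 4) 1022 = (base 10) 74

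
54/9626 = 27/4813  =  0.01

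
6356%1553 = 144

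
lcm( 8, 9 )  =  72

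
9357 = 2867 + 6490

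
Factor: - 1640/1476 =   -  2^1 * 3^( - 2)*5^1=- 10/9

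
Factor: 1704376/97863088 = 2^( - 1)*19^1 * 11213^1*6116443^(-1) = 213047/12232886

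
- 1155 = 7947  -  9102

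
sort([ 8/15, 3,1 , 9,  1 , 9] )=[ 8/15, 1 , 1,3 , 9, 9]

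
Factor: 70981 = 70981^1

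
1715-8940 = -7225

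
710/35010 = 71/3501 = 0.02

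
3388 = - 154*( - 22 ) 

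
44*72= 3168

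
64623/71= 64623/71 = 910.18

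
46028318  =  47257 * 974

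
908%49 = 26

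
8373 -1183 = 7190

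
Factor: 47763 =3^3 * 29^1*61^1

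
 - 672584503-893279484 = - 1565863987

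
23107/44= 525 + 7/44 =525.16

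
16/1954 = 8/977 = 0.01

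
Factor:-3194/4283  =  -2^1* 1597^1 * 4283^( - 1 ) 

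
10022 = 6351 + 3671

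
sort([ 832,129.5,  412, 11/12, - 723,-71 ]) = [-723, - 71, 11/12, 129.5,412,832 ] 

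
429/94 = 4 + 53/94= 4.56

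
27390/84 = 326 + 1/14 = 326.07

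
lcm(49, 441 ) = 441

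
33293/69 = 482  +  35/69 = 482.51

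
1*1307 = 1307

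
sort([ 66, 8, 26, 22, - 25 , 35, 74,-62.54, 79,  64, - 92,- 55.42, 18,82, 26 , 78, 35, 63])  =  [ - 92,-62.54, - 55.42, - 25,8, 18, 22, 26 , 26,35 , 35,  63,  64, 66, 74, 78, 79, 82]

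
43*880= 37840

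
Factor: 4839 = 3^1 * 1613^1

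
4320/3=1440 =1440.00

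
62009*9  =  558081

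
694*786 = 545484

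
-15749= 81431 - 97180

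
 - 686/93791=- 686/93791 = -  0.01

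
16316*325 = 5302700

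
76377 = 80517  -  4140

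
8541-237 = 8304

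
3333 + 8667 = 12000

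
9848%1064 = 272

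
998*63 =62874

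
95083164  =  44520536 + 50562628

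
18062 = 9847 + 8215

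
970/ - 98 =-10 + 5/49= - 9.90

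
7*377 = 2639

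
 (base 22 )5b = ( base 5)441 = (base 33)3m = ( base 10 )121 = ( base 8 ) 171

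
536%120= 56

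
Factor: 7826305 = 5^1 * 1565261^1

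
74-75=- 1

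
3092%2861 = 231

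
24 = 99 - 75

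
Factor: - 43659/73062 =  - 2^( -1 )*7^2*41^( - 1)= -49/82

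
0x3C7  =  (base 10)967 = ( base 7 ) 2551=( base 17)35F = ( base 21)241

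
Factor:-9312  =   - 2^5*3^1 * 97^1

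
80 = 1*80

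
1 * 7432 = 7432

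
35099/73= 480+59/73 = 480.81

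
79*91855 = 7256545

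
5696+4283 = 9979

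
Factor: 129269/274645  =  313/665 = 5^(-1)*7^( - 1)*19^( - 1)  *313^1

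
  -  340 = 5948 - 6288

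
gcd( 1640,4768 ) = 8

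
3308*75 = 248100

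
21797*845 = 18418465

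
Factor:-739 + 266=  - 473=- 11^1 *43^1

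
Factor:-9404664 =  -2^3 *3^1*391861^1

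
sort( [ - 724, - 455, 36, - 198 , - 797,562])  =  [ - 797, - 724,-455,-198,  36,562]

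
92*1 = 92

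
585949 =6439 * 91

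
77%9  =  5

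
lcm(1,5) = 5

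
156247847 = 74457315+81790532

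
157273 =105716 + 51557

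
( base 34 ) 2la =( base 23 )5h0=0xBDC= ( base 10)3036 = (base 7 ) 11565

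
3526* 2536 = 8941936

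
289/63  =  4 + 37/63  =  4.59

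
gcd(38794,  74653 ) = 1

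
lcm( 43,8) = 344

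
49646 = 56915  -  7269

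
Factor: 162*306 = 2^2*3^6*17^1= 49572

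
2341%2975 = 2341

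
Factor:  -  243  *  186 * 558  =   - 25220484 = - 2^2*3^8*31^2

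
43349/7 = 6192 + 5/7 = 6192.71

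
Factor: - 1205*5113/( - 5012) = 2^( - 2)*5^1*7^( - 1 )*179^( - 1)*241^1*5113^1 = 6161165/5012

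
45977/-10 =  - 4598 + 3/10 = - 4597.70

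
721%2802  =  721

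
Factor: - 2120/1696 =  - 5/4  =  - 2^( - 2 )*5^1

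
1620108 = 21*77148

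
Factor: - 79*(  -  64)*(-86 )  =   - 434816 = - 2^7*43^1*79^1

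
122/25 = 122/25 = 4.88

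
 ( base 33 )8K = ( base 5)2114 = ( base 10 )284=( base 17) gc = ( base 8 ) 434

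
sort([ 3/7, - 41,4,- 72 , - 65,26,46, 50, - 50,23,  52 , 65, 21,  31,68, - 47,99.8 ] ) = [-72, - 65, - 50, - 47, - 41, 3/7,4 , 21,23 , 26, 31, 46,50,  52,65 , 68, 99.8] 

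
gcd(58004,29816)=4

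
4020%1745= 530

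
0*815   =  0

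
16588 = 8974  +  7614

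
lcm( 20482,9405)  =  921690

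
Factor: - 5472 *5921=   -  32399712 = - 2^5*3^2*19^1*31^1*191^1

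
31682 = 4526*7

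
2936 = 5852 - 2916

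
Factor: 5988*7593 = 2^2*3^2*499^1*2531^1 = 45466884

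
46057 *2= 92114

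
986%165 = 161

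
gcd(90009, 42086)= 1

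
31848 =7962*4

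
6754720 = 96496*70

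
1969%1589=380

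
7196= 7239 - 43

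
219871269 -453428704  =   - 233557435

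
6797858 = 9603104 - 2805246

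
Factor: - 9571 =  - 17^1*563^1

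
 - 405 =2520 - 2925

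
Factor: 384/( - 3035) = - 2^7*3^1*5^( - 1)*607^( - 1)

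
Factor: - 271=-271^1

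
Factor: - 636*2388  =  -2^4*3^2*53^1*199^1 = - 1518768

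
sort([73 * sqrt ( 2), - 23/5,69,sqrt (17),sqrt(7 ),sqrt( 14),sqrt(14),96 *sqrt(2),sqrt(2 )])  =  [ - 23/5 , sqrt (2), sqrt(7),sqrt ( 14 ), sqrt(14),sqrt( 17),69, 73*sqrt ( 2 ),96*sqrt ( 2 )]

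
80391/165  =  26797/55= 487.22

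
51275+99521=150796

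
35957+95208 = 131165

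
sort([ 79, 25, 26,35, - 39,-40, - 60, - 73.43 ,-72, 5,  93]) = [ - 73.43, - 72,-60,-40,  -  39,  5,25, 26,35,79, 93 ]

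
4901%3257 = 1644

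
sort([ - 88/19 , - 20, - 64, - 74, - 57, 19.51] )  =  [ - 74, - 64, - 57,-20, - 88/19, 19.51 ]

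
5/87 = 5/87 = 0.06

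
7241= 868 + 6373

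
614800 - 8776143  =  -8161343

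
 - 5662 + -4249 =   -  9911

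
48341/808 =48341/808 = 59.83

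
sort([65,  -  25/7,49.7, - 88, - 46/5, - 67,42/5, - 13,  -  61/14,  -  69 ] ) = [-88, - 69, - 67, - 13, - 46/5, - 61/14,- 25/7,42/5, 49.7, 65] 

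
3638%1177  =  107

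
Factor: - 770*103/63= - 2^1*3^(- 2 )*5^1*11^1*103^1= - 11330/9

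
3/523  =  3/523 = 0.01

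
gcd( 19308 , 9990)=6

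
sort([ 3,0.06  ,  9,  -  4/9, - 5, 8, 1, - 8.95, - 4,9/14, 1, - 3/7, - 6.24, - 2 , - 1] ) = [ - 8.95, - 6.24, - 5, - 4, - 2,  -  1, - 4/9,  -  3/7, 0.06, 9/14, 1 , 1,  3, 8, 9 ]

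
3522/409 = 8 + 250/409  =  8.61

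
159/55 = 2 + 49/55 = 2.89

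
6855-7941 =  - 1086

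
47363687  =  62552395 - 15188708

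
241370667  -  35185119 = 206185548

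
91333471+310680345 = 402013816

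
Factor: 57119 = 57119^1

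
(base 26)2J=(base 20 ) 3B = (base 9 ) 78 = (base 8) 107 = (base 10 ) 71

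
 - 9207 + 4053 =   -  5154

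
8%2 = 0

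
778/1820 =389/910 = 0.43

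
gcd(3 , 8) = 1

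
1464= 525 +939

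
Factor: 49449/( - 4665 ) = - 5^( - 1 )*53^1 = - 53/5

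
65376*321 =20985696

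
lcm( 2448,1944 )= 66096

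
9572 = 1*9572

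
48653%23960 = 733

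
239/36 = 239/36 =6.64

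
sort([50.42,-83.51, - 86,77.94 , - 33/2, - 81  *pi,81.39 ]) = [ - 81*pi,  -  86, - 83.51 ,-33/2,50.42, 77.94, 81.39 ] 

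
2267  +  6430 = 8697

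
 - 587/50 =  - 587/50 = - 11.74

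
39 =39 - 0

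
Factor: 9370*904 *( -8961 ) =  - 2^4*3^1 * 5^1*29^1*103^1*113^1 * 937^1 = - 75903971280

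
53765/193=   53765/193 = 278.58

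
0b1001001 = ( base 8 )111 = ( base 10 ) 73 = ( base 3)2201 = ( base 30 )2D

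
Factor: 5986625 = 5^3*47^1* 1019^1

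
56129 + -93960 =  -37831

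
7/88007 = 7/88007 = 0.00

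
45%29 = 16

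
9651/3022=3 + 585/3022 = 3.19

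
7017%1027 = 855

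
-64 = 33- 97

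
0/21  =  0 = 0.00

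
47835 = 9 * 5315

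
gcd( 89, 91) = 1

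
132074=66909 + 65165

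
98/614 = 49/307 = 0.16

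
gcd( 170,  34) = 34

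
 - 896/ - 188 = 4 + 36/47 =4.77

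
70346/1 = 70346 = 70346.00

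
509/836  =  509/836= 0.61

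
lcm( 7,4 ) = 28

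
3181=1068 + 2113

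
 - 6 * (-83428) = 500568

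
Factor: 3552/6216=4/7 =2^2*7^(-1 )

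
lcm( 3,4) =12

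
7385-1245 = 6140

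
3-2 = 1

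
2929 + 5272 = 8201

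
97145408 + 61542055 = 158687463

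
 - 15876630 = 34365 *( - 462 ) 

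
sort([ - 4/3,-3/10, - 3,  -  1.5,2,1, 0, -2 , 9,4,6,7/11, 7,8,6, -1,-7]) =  [-7, - 3  ,- 2, - 1.5,-4/3, - 1,-3/10,0,7/11, 1,2,4,6,6,7,8,9]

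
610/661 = 610/661 = 0.92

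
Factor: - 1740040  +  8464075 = 6724035 = 3^2 *5^1*149423^1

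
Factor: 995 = 5^1*  199^1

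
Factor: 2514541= 2514541^1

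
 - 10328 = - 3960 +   -  6368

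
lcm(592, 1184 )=1184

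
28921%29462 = 28921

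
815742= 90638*9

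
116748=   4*29187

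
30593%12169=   6255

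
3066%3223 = 3066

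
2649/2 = 1324+1/2 = 1324.50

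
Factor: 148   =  2^2*37^1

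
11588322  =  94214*123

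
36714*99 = 3634686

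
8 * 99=792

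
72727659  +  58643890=131371549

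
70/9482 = 35/4741 = 0.01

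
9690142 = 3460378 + 6229764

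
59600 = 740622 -681022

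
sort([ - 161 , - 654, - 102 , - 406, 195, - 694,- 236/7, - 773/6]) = [ - 694, - 654, - 406, - 161, - 773/6, - 102, - 236/7, 195 ] 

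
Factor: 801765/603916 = 2^(- 2 )*3^3*5^1*5939^1*150979^( - 1 ) 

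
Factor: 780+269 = 1049  =  1049^1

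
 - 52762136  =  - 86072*613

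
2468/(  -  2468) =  - 1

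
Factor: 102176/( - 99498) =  - 496/483 = -  2^4* 3^( - 1 )*7^ ( - 1 )*23^(  -  1 )*31^1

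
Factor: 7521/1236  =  2^(- 2)* 23^1 * 103^( - 1) * 109^1 = 2507/412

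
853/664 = 853/664=1.28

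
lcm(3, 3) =3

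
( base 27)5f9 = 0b111111011011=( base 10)4059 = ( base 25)6C9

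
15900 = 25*636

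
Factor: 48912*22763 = 2^4*3^1*13^1*17^1*103^1*1019^1 = 1113383856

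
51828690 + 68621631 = 120450321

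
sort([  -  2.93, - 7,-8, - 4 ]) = [ - 8, - 7,  -  4, - 2.93 ] 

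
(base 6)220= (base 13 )66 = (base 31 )2M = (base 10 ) 84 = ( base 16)54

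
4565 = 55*83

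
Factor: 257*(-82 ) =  - 2^1*41^1 * 257^1 = -21074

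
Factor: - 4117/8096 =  - 2^(-5 )*11^( - 1 )*179^1 = - 179/352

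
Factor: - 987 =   -  3^1 * 7^1*47^1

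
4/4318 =2/2159 = 0.00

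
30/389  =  30/389=0.08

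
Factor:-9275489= - 17^1*545617^1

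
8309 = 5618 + 2691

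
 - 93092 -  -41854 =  - 51238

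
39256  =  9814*4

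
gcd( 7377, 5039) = 1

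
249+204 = 453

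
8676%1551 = 921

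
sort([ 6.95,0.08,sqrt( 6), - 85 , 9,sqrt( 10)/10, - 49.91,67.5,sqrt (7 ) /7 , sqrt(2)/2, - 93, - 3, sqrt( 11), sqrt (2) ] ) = [ - 93, - 85, - 49.91, - 3,0.08,sqrt(10 )/10,sqrt( 7 ) /7, sqrt(2 ) /2,sqrt( 2 ),sqrt(6 ), sqrt (11), 6.95 , 9,67.5]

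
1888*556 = 1049728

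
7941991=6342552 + 1599439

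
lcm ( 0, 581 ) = 0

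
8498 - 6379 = 2119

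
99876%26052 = 21720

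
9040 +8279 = 17319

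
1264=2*632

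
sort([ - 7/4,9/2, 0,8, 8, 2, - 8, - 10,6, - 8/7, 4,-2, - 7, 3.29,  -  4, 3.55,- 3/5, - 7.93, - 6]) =[-10, - 8, - 7.93 , - 7, - 6,  -  4 , - 2, - 7/4,- 8/7, - 3/5,0 , 2, 3.29,3.55, 4, 9/2,6, 8,8]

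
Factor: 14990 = 2^1*5^1*1499^1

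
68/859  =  68/859 = 0.08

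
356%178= 0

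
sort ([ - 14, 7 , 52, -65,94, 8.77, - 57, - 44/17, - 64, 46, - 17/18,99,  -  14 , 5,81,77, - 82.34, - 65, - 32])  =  [- 82.34, - 65 , - 65, - 64, - 57,-32, - 14,-14,-44/17,-17/18,5 , 7,8.77, 46,52, 77 , 81  ,  94, 99] 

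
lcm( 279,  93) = 279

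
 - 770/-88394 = 385/44197 =0.01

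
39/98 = 39/98 = 0.40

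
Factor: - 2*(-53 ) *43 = 2^1*43^1 *53^1 =4558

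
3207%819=750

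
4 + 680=684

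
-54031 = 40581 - 94612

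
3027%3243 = 3027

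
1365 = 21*65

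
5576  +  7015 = 12591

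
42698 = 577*74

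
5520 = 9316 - 3796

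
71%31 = 9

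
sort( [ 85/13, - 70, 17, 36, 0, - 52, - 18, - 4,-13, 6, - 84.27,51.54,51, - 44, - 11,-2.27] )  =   [ - 84.27, - 70,-52, - 44, - 18, - 13,  -  11, -4, - 2.27, 0,6,85/13,17 , 36 , 51,51.54]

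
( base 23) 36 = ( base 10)75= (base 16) 4B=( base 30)2F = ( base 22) 39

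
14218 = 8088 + 6130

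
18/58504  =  9/29252 =0.00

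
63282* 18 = 1139076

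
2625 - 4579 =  - 1954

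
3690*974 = 3594060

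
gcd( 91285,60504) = 1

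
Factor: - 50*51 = -2^1 *3^1  *5^2*17^1 = - 2550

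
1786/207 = 1786/207= 8.63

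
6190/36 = 3095/18 = 171.94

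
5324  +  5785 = 11109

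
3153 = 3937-784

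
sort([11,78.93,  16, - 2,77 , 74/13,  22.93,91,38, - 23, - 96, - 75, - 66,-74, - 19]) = [ - 96, - 75, - 74 , - 66, - 23, - 19, - 2 , 74/13, 11,  16,22.93,38,77,78.93 , 91] 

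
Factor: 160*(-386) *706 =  - 2^7*5^1*193^1 * 353^1=- 43602560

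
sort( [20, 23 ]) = [20, 23] 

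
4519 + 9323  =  13842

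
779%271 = 237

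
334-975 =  - 641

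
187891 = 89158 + 98733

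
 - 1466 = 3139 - 4605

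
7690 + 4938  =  12628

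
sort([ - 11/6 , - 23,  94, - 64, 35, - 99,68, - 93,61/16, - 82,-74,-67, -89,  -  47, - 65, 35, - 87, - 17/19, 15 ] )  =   [ - 99  , - 93, - 89, - 87 , - 82 ,-74, - 67, - 65, - 64, - 47, - 23, - 11/6,  -  17/19, 61/16, 15, 35, 35,  68,94]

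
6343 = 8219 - 1876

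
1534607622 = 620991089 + 913616533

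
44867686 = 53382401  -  8514715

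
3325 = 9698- 6373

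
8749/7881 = 1+868/7881 = 1.11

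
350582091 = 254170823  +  96411268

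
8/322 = 4/161  =  0.02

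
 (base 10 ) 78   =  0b1001110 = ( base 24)36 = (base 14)58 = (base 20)3I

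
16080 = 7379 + 8701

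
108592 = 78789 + 29803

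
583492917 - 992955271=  - 409462354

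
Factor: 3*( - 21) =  - 63 = -3^2*7^1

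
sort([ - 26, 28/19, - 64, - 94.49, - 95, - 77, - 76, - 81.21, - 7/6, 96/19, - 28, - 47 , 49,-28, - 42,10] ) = [ - 95, - 94.49, - 81.21, -77, - 76, - 64, - 47, - 42, - 28, - 28,-26, - 7/6,  28/19, 96/19,10, 49]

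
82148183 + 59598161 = 141746344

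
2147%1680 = 467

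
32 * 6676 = 213632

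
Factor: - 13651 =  - 11^1*17^1*73^1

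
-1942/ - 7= 277 + 3/7=277.43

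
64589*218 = 14080402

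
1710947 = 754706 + 956241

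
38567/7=38567/7 = 5509.57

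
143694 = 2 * 71847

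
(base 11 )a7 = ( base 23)52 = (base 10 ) 117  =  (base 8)165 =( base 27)49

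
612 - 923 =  - 311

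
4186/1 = 4186 =4186.00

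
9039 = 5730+3309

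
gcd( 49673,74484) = 1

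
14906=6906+8000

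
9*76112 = 685008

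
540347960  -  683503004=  - 143155044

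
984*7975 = 7847400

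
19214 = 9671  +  9543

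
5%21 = 5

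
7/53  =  7/53 = 0.13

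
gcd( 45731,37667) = 7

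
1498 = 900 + 598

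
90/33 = 2+8/11 = 2.73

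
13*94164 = 1224132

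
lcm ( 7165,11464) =57320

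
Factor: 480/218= 240/109=2^4*3^1 * 5^1 * 109^(  -  1)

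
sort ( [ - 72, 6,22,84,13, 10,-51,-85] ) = [ - 85, -72, - 51,6, 10,  13,22, 84 ] 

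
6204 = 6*1034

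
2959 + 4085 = 7044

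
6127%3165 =2962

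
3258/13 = 250 + 8/13= 250.62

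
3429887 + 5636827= 9066714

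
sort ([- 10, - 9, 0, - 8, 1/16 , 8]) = [ - 10, - 9,  -  8 , 0, 1/16, 8 ] 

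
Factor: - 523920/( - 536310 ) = 2^3*3^( - 1) *37^1*101^( - 1)=296/303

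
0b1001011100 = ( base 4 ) 21130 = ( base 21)17G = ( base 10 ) 604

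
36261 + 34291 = 70552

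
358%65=33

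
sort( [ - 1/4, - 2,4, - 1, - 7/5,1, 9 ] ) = [ - 2, - 7/5, - 1, - 1/4, 1, 4, 9 ] 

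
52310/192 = 272 + 43/96 = 272.45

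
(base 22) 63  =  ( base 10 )135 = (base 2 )10000111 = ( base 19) 72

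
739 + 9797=10536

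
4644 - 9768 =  - 5124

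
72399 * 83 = 6009117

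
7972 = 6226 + 1746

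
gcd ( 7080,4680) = 120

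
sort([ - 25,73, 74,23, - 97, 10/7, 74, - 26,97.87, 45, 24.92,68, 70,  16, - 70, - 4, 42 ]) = [ - 97,  -  70,-26, - 25 ,-4, 10/7,  16,23, 24.92,42,45,68,70,73,74, 74, 97.87]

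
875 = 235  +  640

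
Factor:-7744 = - 2^6 * 11^2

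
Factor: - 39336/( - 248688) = 2^( - 1 ) * 3^( - 1 ) * 149^1*157^(-1 ) = 149/942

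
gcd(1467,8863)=1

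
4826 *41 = 197866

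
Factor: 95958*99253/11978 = 4762059687/5989 = 3^3 * 7^1*11^1 * 53^( - 1) * 113^(-1)*1289^1 * 1777^1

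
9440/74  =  127 + 21/37= 127.57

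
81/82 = 81/82 = 0.99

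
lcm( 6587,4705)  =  32935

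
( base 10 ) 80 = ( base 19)44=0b1010000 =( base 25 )35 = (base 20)40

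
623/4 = 155  +  3/4 = 155.75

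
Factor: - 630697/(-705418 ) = 2^( - 1)*7^(-1 )*241^1*2617^1*50387^(-1 ) 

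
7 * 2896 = 20272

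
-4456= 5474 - 9930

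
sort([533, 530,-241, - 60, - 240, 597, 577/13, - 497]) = [ - 497,-241,-240, - 60, 577/13, 530, 533,597]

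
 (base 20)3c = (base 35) 22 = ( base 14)52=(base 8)110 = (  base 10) 72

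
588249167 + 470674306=1058923473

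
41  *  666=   27306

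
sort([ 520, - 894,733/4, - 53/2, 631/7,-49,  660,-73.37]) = [  -  894, - 73.37 ,- 49, - 53/2,  631/7, 733/4,  520, 660]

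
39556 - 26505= 13051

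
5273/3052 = 1 + 2221/3052 = 1.73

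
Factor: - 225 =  - 3^2*5^2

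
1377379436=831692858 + 545686578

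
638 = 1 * 638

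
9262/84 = 4631/42  =  110.26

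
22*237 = 5214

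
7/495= 7/495 = 0.01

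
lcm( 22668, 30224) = 90672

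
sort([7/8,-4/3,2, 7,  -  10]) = [-10, - 4/3,7/8, 2, 7 ] 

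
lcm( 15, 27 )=135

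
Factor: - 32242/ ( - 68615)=2^1*5^(-1)*7^3*47^1*13723^(-1 ) 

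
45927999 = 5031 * 9129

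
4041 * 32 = 129312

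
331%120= 91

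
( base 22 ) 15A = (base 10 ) 604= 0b1001011100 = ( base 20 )1A4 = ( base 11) 4AA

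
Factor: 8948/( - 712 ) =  - 2237/178 = - 2^( - 1)*89^( - 1 )*2237^1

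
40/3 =13 + 1/3 = 13.33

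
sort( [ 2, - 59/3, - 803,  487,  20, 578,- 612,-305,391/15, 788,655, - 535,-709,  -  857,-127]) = [-857,-803, - 709, - 612, - 535, - 305, - 127, - 59/3,2,20 , 391/15, 487, 578,  655, 788 ]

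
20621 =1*20621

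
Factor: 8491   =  7^1 * 1213^1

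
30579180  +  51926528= 82505708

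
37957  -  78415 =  - 40458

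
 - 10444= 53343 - 63787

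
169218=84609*2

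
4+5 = 9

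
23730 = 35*678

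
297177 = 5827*51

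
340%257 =83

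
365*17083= 6235295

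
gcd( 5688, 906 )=6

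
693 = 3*231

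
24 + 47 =71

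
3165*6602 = 20895330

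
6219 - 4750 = 1469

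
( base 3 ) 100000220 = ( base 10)6585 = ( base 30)79f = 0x19B9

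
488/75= 488/75=6.51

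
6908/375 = 6908/375 = 18.42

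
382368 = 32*11949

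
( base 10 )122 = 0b1111010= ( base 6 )322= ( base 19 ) 68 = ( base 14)8a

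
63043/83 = 759 + 46/83= 759.55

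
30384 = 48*633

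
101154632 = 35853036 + 65301596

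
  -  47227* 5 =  -236135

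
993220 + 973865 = 1967085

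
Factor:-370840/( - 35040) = 2^( -2 )*3^( - 1 )*127^1 =127/12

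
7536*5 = 37680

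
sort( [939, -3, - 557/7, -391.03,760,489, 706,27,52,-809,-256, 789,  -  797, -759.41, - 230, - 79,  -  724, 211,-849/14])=[  -  809, - 797 , - 759.41, - 724, -391.03 , - 256,-230, - 557/7, - 79,- 849/14, - 3, 27,52 , 211, 489  ,  706 , 760 , 789,939]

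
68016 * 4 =272064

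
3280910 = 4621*710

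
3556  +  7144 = 10700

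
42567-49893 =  - 7326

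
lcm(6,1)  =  6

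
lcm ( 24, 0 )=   0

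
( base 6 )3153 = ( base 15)32c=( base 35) kh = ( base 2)1011001101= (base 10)717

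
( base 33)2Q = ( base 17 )57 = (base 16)5C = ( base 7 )161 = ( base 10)92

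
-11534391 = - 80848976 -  - 69314585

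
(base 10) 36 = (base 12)30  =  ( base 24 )1C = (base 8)44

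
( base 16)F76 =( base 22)83k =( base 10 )3958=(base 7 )14353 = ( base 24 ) 6km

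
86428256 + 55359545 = 141787801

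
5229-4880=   349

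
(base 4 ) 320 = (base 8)70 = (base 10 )56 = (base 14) 40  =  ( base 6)132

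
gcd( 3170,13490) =10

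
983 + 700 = 1683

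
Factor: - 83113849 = - 7^2*13^1*130477^1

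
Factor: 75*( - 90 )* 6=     -  40500 = - 2^2*3^4*5^3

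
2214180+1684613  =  3898793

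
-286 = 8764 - 9050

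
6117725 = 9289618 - 3171893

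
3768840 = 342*11020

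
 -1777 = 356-2133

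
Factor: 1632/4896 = 1/3 = 3^( - 1 ) 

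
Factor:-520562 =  - 2^1*7^1 * 19^2*103^1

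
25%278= 25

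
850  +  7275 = 8125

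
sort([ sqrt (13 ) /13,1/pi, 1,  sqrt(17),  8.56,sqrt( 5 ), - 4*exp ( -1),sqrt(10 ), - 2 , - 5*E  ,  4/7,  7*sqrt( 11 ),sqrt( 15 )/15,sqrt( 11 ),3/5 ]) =[ - 5*E, - 2, - 4*exp( - 1),sqrt ( 15) /15,sqrt( 13) /13, 1/pi,4/7, 3/5,1,sqrt (5), sqrt( 10),sqrt(11), sqrt( 17 ),8.56,7*sqrt(11)]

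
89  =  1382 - 1293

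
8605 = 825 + 7780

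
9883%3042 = 757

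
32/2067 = 32/2067  =  0.02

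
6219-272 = 5947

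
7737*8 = 61896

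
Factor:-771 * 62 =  - 47802 = - 2^1*3^1*31^1 * 257^1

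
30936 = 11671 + 19265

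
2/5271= 2/5271 = 0.00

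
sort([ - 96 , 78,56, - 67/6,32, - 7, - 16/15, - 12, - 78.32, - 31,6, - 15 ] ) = [ - 96,-78.32, - 31,  -  15, - 12, - 67/6, - 7, - 16/15,6,32,56,78 ]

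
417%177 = 63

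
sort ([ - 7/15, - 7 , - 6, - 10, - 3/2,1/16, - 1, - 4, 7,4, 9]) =[ - 10, - 7, - 6, - 4, - 3/2, -1, - 7/15,1/16, 4,7,9 ] 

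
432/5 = 432/5 = 86.40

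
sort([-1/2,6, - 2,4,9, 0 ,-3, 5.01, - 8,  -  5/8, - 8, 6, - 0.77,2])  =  [ - 8, - 8, - 3, - 2,-0.77,-5/8, - 1/2,0, 2,4,5.01, 6,6, 9]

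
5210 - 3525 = 1685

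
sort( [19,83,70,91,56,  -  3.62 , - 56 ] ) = [ - 56, -3.62,19,56,70,83,91]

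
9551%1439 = 917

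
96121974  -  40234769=55887205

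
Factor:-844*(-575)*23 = 2^2*5^2*23^2 * 211^1=11161900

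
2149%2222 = 2149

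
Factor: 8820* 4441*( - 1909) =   -  74774804580 = - 2^2 * 3^2 * 5^1 * 7^2 * 23^1*83^1*4441^1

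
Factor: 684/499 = 2^2*3^2 * 19^1*499^( - 1)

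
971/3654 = 971/3654 = 0.27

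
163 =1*163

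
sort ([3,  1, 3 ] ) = [ 1,3,3] 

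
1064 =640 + 424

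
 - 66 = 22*( - 3) 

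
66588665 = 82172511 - 15583846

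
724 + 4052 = 4776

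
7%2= 1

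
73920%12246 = 444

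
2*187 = 374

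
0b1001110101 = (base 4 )21311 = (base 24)125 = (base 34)ih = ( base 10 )629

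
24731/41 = 24731/41=   603.20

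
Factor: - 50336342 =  - 2^1*7^1*47^1*227^1*337^1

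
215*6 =1290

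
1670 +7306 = 8976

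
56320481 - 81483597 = - 25163116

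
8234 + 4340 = 12574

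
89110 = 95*938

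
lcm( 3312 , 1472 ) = 13248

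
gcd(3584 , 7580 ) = 4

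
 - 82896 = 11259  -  94155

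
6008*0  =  0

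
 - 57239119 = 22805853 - 80044972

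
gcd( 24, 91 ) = 1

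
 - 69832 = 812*( - 86 )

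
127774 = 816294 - 688520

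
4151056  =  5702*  728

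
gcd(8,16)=8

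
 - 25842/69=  - 375 + 11/23 = - 374.52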